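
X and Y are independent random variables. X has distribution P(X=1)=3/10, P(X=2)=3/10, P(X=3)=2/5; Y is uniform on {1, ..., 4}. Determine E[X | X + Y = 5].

21/10

P(X + Y = 5) = 1/4.
Summing X·P(x,y) over outcomes with X + Y = 5 gives 21/40.
E[X | X + Y = 5] = (21/40) / (1/4) = 21/10.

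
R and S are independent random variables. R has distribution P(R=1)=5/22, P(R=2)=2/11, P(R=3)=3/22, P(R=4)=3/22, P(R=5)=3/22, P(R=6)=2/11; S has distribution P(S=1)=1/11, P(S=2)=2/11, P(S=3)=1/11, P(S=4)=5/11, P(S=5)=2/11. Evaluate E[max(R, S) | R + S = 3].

2

P(R + S = 3) = 7/121.
Summing max(R,S)·P(x,y) over outcomes with R + S = 3 gives 14/121.
E[max(R, S) | R + S = 3] = (14/121) / (7/121) = 2.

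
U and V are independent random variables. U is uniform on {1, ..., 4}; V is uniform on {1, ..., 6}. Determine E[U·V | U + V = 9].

Outcomes with U + V = 9: (3,6), (4,5), each with probability 1/24.
E[U·V | U + V = 9] = (18 + 20) / 2 = 19.

19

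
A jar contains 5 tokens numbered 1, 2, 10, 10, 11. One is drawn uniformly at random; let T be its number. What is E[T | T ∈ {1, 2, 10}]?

P(T ∈ {1, 2, 10}) = 4/5.
Σ over the event: 1·1/5 + 2·1/5 + 10·2/5 = 23/5.
E[T | T ∈ {1, 2, 10}] = (23/5) / (4/5) = 23/4.

23/4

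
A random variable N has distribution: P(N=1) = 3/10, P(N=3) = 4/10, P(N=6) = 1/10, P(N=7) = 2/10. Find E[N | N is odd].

P(N is odd) = 9/10.
Σ over the event: 1·3/10 + 3·2/5 + 7·1/5 = 29/10.
E[N | N is odd] = (29/10) / (9/10) = 29/9.

29/9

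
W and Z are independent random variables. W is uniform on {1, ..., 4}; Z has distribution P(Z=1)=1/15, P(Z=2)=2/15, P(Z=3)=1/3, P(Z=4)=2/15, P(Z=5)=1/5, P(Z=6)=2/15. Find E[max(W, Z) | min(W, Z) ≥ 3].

35/8

P(min(W, Z) ≥ 3) = 2/5.
Summing max(W,Z)·P(x,y) over outcomes with min(W, Z) ≥ 3 gives 7/4.
E[max(W, Z) | min(W, Z) ≥ 3] = (7/4) / (2/5) = 35/8.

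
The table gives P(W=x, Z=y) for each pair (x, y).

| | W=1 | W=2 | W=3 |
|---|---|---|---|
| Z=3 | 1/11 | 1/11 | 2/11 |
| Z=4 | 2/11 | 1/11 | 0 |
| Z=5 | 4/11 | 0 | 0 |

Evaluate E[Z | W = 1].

P(W = 1) = 7/11.
Σ Z·P over the event = 3·(1/11) + 4·(2/11) + 5·(4/11) = 31/11.
E[Z | W = 1] = (31/11) / (7/11) = 31/7.

31/7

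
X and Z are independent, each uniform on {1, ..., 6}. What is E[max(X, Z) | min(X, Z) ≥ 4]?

49/9

Outcomes with min(X, Z) ≥ 4: (4,4), (4,5), (4,6), (5,4), (5,5), (5,6), (6,4), (6,5), (6,6), each with probability 1/36.
E[max(X, Z) | min(X, Z) ≥ 4] = (4 + 5 + 6 + 5 + 5 + 6 + 6 + 6 + 6) / 9 = 49/9.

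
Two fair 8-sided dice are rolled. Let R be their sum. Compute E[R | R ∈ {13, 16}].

P(R ∈ {13, 16}) = 5/64.
Σ over the event: 13·1/16 + 16·1/64 = 17/16.
E[R | R ∈ {13, 16}] = (17/16) / (5/64) = 68/5.

68/5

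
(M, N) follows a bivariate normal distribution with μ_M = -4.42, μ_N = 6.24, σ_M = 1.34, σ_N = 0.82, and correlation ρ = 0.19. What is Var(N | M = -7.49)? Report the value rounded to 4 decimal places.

For a bivariate normal, Var(N | M=x) = σ_N²(1 − ρ²).
Var(N | M=-7.49) = (0.82)²·(1 − (0.19)²) = 0.6724·0.9639 = 0.6481.

0.6481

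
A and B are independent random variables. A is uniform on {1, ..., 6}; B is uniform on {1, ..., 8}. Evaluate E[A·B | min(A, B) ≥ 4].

P(min(A, B) ≥ 4) = 5/16.
Summing AB·P(x,y) over outcomes with min(A, B) ≥ 4 gives 75/8.
E[A·B | min(A, B) ≥ 4] = (75/8) / (5/16) = 30.

30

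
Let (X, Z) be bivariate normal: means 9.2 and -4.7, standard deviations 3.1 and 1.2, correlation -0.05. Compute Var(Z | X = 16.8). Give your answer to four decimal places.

Var(Z | X=x) = (1 − ρ²)·σ_Z².
Var(Z | X=16.8) = (1.2)²·(1 − (-0.05)²) = 1.44·0.9975 = 1.4364.

1.4364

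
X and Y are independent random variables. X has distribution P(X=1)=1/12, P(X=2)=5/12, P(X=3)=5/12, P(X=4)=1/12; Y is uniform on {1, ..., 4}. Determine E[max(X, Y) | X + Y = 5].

P(X + Y = 5) = 1/4.
Summing max(X,Y)·P(x,y) over outcomes with X + Y = 5 gives 19/24.
E[max(X, Y) | X + Y = 5] = (19/24) / (1/4) = 19/6.

19/6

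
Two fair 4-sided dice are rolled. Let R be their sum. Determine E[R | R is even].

5

P(R is even) = 1/2.
Σ over the event: 2·1/16 + 4·3/16 + 6·3/16 + 8·1/16 = 5/2.
E[R | R is even] = (5/2) / (1/2) = 5.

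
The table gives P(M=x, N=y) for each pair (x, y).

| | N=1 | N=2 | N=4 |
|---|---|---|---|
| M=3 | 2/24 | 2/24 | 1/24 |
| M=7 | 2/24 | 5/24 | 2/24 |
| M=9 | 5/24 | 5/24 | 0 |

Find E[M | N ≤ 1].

65/9

P(N ≤ 1) = 3/8.
Σ M·P over the event = 3·(2/24) + 7·(2/24) + 9·(5/24) = 65/24.
E[M | N ≤ 1] = (65/24) / (3/8) = 65/9.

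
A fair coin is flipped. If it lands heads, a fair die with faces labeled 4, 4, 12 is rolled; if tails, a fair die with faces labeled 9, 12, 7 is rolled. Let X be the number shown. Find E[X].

8

E[X | heads] = (4+4+12)/3 = 20/3.
E[X | tails] = (9+12+7)/3 = 28/3.
By the law of total expectation,
E[X] = (1/2)·(20/3) + (1/2)·(28/3) = 8.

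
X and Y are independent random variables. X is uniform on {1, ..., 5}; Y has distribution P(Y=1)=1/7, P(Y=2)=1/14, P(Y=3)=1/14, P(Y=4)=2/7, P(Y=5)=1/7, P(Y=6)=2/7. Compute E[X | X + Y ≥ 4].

P(X + Y ≥ 4) = 13/14.
Summing X·P(x,y) over outcomes with X + Y ≥ 4 gives 29/10.
E[X | X + Y ≥ 4] = (29/10) / (13/14) = 203/65.

203/65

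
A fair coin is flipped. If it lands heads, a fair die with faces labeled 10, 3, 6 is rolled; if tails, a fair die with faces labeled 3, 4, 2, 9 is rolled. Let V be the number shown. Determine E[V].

E[V | heads] = (10+3+6)/3 = 19/3.
E[V | tails] = (3+4+2+9)/4 = 9/2.
E[V] = (1/2)·(19/3) + (1/2)·(9/2) = 65/12.

65/12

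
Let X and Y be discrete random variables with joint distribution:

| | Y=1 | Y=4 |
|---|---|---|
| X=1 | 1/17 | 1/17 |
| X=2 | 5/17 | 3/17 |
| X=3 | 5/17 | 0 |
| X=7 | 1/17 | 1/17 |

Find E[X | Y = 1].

11/4

P(Y = 1) = 12/17.
Summing X·P(X=x,Y=y) over the conditioning event gives 33/17.
E[X | Y = 1] = (33/17) / (12/17) = 11/4.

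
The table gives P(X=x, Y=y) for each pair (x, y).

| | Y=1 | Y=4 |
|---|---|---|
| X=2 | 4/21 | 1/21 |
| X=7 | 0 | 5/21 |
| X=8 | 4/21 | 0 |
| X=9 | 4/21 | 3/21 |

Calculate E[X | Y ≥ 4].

P(Y ≥ 4) = 3/7.
Σ X·P over the event = 2·(1/21) + 7·(5/21) + 9·(3/21) = 64/21.
E[X | Y ≥ 4] = (64/21) / (3/7) = 64/9.

64/9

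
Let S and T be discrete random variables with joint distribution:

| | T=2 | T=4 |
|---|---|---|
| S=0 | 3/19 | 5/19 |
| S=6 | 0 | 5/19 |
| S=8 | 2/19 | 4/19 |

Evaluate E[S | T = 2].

16/5

P(T = 2) = 5/19.
Σ S·P over the event = 0·(3/19) + 8·(2/19) = 16/19.
E[S | T = 2] = (16/19) / (5/19) = 16/5.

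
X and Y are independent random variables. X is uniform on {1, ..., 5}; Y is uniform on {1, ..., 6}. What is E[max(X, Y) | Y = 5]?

5

P(Y = 5) = 1/6.
Summing max(X,Y)·P(x,y) over outcomes with Y = 5 gives 5/6.
E[max(X, Y) | Y = 5] = (5/6) / (1/6) = 5.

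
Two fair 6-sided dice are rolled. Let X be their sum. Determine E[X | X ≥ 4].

244/33

P(X ≥ 4) = 11/12.
E[X | X ≥ 4] = (61/9) / (11/12) = 244/33.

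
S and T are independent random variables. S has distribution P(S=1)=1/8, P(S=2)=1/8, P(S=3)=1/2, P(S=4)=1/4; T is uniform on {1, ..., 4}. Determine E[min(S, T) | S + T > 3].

P(S + T > 3) = 29/32.
Summing min(S,T)·P(x,y) over outcomes with S + T > 3 gives 2.
E[min(S, T) | S + T > 3] = (2) / (29/32) = 64/29.

64/29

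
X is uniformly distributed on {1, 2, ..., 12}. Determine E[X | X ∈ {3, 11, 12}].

P(X ∈ {3, 11, 12}) = 1/4.
Σ over the event: 3·1/12 + 11·1/12 + 12·1/12 = 13/6.
E[X | X ∈ {3, 11, 12}] = (13/6) / (1/4) = 26/3.

26/3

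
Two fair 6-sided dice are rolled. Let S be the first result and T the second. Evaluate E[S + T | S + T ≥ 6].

106/13

P(S + T ≥ 6) = 13/18.
Summing (S+T)·P(x,y) over outcomes with S + T ≥ 6 gives 53/9.
E[S + T | S + T ≥ 6] = (53/9) / (13/18) = 106/13.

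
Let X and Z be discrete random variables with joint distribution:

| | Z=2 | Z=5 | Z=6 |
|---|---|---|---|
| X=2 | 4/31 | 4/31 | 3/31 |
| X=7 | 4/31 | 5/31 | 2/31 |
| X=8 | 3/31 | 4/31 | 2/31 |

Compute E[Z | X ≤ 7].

P(X ≤ 7) = 22/31.
Σ Z·P over the event = 2·(4/31) + 5·(4/31) + 6·(3/31) + 2·(4/31) + 5·(5/31) + 6·(2/31) = 91/31.
E[Z | X ≤ 7] = (91/31) / (22/31) = 91/22.

91/22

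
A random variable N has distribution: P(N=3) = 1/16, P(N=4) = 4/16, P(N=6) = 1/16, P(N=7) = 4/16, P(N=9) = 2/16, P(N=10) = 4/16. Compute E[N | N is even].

62/9

P(N is even) = 9/16.
Σ over the event: 4·1/4 + 6·1/16 + 10·1/4 = 31/8.
E[N | N is even] = (31/8) / (9/16) = 62/9.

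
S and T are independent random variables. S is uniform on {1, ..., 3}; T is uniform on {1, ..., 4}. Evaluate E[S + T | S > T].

4

Outcomes with S > T: (2,1), (3,1), (3,2), each with probability 1/12.
E[S + T | S > T] = (3 + 4 + 5) / 3 = 4.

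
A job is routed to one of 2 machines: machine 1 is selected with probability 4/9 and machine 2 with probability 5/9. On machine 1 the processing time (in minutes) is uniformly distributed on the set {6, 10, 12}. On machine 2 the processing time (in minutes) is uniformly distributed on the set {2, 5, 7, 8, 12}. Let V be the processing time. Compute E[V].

214/27

E[V | machine 1] = (6+10+12)/3 = 28/3.
E[V | machine 2] = (2+5+7+8+12)/5 = 34/5.
By the law of total expectation,
E[V] = (4/9)·(28/3) + (5/9)·(34/5) = 214/27.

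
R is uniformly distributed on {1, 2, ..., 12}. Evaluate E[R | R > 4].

Given R > 4, R is equally likely to be any of {5, 6, 7, 8, 9, 10, 11, 12}.
E[R | R > 4] = (5 + 6 + 7 + 8 + 9 + 10 + 11 + 12) / 8 = 17/2.

17/2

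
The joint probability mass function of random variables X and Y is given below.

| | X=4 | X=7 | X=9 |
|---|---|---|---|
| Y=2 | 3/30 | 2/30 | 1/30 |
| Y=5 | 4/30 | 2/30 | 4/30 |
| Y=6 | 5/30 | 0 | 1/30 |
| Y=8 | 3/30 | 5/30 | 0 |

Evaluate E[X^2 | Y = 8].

P(Y = 8) = 4/15.
Σ X^2·P over the event = 16·(3/30) + 49·(5/30) = 293/30.
E[X^2 | Y = 8] = (293/30) / (4/15) = 293/8.

293/8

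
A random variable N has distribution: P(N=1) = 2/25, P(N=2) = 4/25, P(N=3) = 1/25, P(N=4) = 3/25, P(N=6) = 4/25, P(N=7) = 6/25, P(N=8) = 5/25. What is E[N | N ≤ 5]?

P(N ≤ 5) = 2/5.
Σ over the event: 1·2/25 + 2·4/25 + 3·1/25 + 4·3/25 = 1.
E[N | N ≤ 5] = (1) / (2/5) = 5/2.

5/2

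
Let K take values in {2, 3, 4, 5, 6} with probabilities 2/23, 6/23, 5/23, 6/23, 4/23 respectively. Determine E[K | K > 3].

P(K > 3) = 15/23.
Σ over the event: 4·5/23 + 5·6/23 + 6·4/23 = 74/23.
E[K | K > 3] = (74/23) / (15/23) = 74/15.

74/15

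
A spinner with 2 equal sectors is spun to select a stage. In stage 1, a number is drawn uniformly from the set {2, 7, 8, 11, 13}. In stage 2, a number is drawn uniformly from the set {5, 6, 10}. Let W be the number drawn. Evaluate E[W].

38/5

E[W | stage 1] = (2+7+8+11+13)/5 = 41/5.
E[W | stage 2] = (5+6+10)/3 = 7.
E[W] = (1/2)·(41/5) + (1/2)·(7) = 38/5.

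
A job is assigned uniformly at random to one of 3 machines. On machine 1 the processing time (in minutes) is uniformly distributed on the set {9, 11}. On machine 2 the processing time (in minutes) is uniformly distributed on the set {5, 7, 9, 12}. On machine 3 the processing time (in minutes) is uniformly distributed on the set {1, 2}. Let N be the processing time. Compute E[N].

79/12

E[N | machine 1] = (9+11)/2 = 10.
E[N | machine 2] = (5+7+9+12)/4 = 33/4.
E[N | machine 3] = (1+2)/2 = 3/2.
E[N] = (1/3)·(10) + (1/3)·(33/4) + (1/3)·(3/2) = 79/12.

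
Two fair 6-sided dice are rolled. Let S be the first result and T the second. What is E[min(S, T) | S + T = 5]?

P(S + T = 5) = 1/9.
Summing min(S,T)·P(x,y) over outcomes with S + T = 5 gives 1/6.
E[min(S, T) | S + T = 5] = (1/6) / (1/9) = 3/2.

3/2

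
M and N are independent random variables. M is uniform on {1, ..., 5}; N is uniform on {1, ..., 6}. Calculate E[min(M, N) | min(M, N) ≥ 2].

3

P(min(M, N) ≥ 2) = 2/3.
Summing min(M,N)·P(x,y) over outcomes with min(M, N) ≥ 2 gives 2.
E[min(M, N) | min(M, N) ≥ 2] = (2) / (2/3) = 3.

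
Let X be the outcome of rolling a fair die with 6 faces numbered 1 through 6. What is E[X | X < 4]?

Given X < 4, X is equally likely to be any of {1, 2, 3}.
E[X | X < 4] = (1 + 2 + 3) / 3 = 2.

2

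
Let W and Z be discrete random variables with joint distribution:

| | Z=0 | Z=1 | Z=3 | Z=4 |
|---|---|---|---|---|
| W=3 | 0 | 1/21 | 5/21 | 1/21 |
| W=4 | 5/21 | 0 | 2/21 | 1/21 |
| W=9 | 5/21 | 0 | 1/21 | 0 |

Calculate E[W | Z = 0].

P(Z = 0) = 10/21.
Σ W·P over the event = 4·(5/21) + 9·(5/21) = 65/21.
E[W | Z = 0] = (65/21) / (10/21) = 13/2.

13/2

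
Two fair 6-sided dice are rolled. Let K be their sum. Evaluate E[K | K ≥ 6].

P(K ≥ 6) = 13/18.
Σ over the event: 6·5/36 + 7·1/6 + 8·5/36 + 9·1/9 + 10·1/12 + 11·1/18 + 12·1/36 = 53/9.
E[K | K ≥ 6] = (53/9) / (13/18) = 106/13.

106/13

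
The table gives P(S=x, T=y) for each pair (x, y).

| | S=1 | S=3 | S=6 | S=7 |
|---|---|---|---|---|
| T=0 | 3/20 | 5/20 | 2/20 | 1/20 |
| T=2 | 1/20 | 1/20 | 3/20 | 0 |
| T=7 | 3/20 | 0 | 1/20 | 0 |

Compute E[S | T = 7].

P(T = 7) = 1/5.
Σ S·P over the event = 1·(3/20) + 6·(1/20) = 9/20.
E[S | T = 7] = (9/20) / (1/5) = 9/4.

9/4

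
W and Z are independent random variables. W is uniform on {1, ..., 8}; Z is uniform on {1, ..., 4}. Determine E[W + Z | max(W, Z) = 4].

44/7

Outcomes with max(W, Z) = 4: (1,4), (2,4), (3,4), (4,1), (4,2), (4,3), (4,4), each with probability 1/32.
E[W + Z | max(W, Z) = 4] = (5 + 6 + 7 + 5 + 6 + 7 + 8) / 7 = 44/7.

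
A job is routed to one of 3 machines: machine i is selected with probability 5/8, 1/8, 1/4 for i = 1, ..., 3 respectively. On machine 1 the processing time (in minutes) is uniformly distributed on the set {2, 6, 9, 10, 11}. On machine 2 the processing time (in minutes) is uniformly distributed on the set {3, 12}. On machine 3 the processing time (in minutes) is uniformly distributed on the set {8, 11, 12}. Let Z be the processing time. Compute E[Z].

397/48

E[Z | machine 1] = (2+6+9+10+11)/5 = 38/5.
E[Z | machine 2] = (3+12)/2 = 15/2.
E[Z | machine 3] = (8+11+12)/3 = 31/3.
E[Z] = (5/8)·(38/5) + (1/8)·(15/2) + (1/4)·(31/3) = 397/48.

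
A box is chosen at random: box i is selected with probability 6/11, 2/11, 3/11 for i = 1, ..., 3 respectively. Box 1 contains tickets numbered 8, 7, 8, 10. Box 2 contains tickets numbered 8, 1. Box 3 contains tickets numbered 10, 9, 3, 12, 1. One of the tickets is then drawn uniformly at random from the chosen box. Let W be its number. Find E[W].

E[W | box 1] = (8+7+8+10)/4 = 33/4.
E[W | box 2] = (8+1)/2 = 9/2.
E[W | box 3] = (10+9+3+12+1)/5 = 7.
E[W] = (6/11)·(33/4) + (2/11)·(9/2) + (3/11)·(7) = 159/22.

159/22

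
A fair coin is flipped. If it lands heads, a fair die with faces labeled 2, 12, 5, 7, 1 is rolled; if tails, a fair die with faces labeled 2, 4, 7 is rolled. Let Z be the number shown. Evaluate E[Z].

73/15

E[Z | heads] = (2+12+5+7+1)/5 = 27/5.
E[Z | tails] = (2+4+7)/3 = 13/3.
By the law of total expectation,
E[Z] = (1/2)·(27/5) + (1/2)·(13/3) = 73/15.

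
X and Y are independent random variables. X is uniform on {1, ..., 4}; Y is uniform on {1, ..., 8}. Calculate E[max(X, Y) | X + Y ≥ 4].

149/29

P(X + Y ≥ 4) = 29/32.
Summing max(X,Y)·P(x,y) over outcomes with X + Y ≥ 4 gives 149/32.
E[max(X, Y) | X + Y ≥ 4] = (149/32) / (29/32) = 149/29.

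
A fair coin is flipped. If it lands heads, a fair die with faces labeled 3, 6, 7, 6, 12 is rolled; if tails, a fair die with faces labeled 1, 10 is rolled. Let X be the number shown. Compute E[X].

E[X | heads] = (3+6+7+6+12)/5 = 34/5.
E[X | tails] = (1+10)/2 = 11/2.
E[X] = (1/2)·(34/5) + (1/2)·(11/2) = 123/20.

123/20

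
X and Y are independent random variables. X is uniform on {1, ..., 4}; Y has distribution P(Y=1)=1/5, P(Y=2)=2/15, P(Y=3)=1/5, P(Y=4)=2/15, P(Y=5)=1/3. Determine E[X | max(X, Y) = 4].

13/4

P(max(X, Y) = 4) = 4/15.
Summing X·P(x,y) over outcomes with max(X, Y) = 4 gives 13/15.
E[X | max(X, Y) = 4] = (13/15) / (4/15) = 13/4.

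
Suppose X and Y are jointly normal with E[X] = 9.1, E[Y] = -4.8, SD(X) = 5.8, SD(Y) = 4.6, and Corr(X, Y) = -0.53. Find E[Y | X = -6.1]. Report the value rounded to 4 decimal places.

1.5892

The regression of Y on X has slope ρ·σ_Y/σ_X and passes through (μ_X, μ_Y).
E[Y | X=-6.1] = -4.8 + (-0.53)·(4.6/5.8)·(-6.1 − (9.1)) = -4.8 + (-0.42034)·(-15.2) = 1.5892.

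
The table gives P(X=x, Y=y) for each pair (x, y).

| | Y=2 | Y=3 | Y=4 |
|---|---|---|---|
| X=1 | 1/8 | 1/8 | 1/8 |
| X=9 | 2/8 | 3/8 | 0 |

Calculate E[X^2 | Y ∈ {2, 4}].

41

P(Y ∈ {2, 4}) = 1/2.
Summing X^2·P(X=x,Y=y) over the conditioning event gives 41/2.
E[X^2 | Y ∈ {2, 4}] = (41/2) / (1/2) = 41.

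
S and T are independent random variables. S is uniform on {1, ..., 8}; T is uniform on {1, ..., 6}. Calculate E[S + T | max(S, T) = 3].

Outcomes with max(S, T) = 3: (1,3), (2,3), (3,1), (3,2), (3,3), each with probability 1/48.
E[S + T | max(S, T) = 3] = (4 + 5 + 4 + 5 + 6) / 5 = 24/5.

24/5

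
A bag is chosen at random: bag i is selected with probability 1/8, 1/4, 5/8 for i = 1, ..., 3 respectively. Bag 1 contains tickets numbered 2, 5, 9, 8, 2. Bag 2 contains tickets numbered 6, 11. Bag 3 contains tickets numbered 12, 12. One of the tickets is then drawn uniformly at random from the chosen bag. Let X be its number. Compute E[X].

411/40

E[X | bag 1] = (2+5+9+8+2)/5 = 26/5.
E[X | bag 2] = (6+11)/2 = 17/2.
E[X | bag 3] = (12+12)/2 = 12.
By the law of total expectation,
E[X] = (1/8)·(26/5) + (1/4)·(17/2) + (5/8)·(12) = 411/40.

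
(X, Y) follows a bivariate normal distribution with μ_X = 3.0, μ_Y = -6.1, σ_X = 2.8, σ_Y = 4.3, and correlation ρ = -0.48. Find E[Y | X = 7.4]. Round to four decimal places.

For a bivariate normal, E[Y | X=x] = μ_Y + ρ·(σ_Y/σ_X)·(x − μ_X).
E[Y | X=7.4] = -6.1 + (-0.48)·(4.3/2.8)·(7.4 − (3.0)) = -6.1 + (-0.73714)·(4.4) = -9.3434.

-9.3434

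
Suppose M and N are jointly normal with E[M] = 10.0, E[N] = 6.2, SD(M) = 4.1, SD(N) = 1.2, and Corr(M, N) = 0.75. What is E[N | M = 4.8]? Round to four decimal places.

5.0585

The regression of N on M has slope ρ·σ_N/σ_M and passes through (μ_M, μ_N).
E[N | M=4.8] = 6.2 + (0.75)·(1.2/4.1)·(4.8 − (10.0)) = 6.2 + (0.21951)·(-5.2) = 5.0585.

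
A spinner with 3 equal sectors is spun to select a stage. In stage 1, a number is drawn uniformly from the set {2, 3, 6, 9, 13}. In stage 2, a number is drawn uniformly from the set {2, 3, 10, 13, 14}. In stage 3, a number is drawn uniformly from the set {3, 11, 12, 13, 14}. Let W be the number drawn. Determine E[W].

128/15

E[W | stage 1] = (2+3+6+9+13)/5 = 33/5.
E[W | stage 2] = (2+3+10+13+14)/5 = 42/5.
E[W | stage 3] = (3+11+12+13+14)/5 = 53/5.
By the law of total expectation,
E[W] = (1/3)·(33/5) + (1/3)·(42/5) + (1/3)·(53/5) = 128/15.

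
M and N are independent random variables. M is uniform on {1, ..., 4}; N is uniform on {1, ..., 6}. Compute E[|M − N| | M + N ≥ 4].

2

P(M + N ≥ 4) = 7/8.
Summing |M−N|·P(x,y) over outcomes with M + N ≥ 4 gives 7/4.
E[|M − N| | M + N ≥ 4] = (7/4) / (7/8) = 2.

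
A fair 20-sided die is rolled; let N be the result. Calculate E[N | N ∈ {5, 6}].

11/2

P(N ∈ {5, 6}) = 1/10.
Σ over the event: 5·1/20 + 6·1/20 = 11/20.
E[N | N ∈ {5, 6}] = (11/20) / (1/10) = 11/2.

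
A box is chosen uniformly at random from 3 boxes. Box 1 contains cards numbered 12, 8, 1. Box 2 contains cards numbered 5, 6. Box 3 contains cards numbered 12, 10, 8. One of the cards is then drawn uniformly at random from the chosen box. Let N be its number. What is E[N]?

E[N | box 1] = (12+8+1)/3 = 7.
E[N | box 2] = (5+6)/2 = 11/2.
E[N | box 3] = (12+10+8)/3 = 10.
By the law of total expectation,
E[N] = (1/3)·(7) + (1/3)·(11/2) + (1/3)·(10) = 15/2.

15/2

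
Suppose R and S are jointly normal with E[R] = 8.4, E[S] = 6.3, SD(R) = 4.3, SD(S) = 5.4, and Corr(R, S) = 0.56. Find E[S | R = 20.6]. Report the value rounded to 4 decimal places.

For a bivariate normal, E[S | R=x] = μ_S + ρ·(σ_S/σ_R)·(x − μ_R).
E[S | R=20.6] = 6.3 + (0.56)·(5.4/4.3)·(20.6 − (8.4)) = 6.3 + (0.703256)·(12.2) = 14.8797.

14.8797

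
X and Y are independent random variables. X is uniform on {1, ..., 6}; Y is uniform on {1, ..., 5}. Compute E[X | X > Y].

P(X > Y) = 1/2.
Summing X·P(x,y) over outcomes with X > Y gives 7/3.
E[X | X > Y] = (7/3) / (1/2) = 14/3.

14/3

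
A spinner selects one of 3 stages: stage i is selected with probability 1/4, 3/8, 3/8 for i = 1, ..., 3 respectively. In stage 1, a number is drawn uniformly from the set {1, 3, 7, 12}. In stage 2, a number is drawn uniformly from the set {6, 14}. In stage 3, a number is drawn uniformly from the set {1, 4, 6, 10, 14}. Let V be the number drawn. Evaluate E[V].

E[V | stage 1] = (1+3+7+12)/4 = 23/4.
E[V | stage 2] = (6+14)/2 = 10.
E[V | stage 3] = (1+4+6+10+14)/5 = 7.
By the law of total expectation,
E[V] = (1/4)·(23/4) + (3/8)·(10) + (3/8)·(7) = 125/16.

125/16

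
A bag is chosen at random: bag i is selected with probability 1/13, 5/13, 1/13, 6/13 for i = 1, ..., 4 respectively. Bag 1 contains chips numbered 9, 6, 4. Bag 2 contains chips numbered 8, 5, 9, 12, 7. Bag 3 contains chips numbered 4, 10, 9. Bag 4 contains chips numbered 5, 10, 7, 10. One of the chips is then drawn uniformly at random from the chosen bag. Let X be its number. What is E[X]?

E[X | bag 1] = (9+6+4)/3 = 19/3.
E[X | bag 2] = (8+5+9+12+7)/5 = 41/5.
E[X | bag 3] = (4+10+9)/3 = 23/3.
E[X | bag 4] = (5+10+7+10)/4 = 8.
By the law of total expectation,
E[X] = (1/13)·(19/3) + (5/13)·(41/5) + (1/13)·(23/3) + (6/13)·(8) = 103/13.

103/13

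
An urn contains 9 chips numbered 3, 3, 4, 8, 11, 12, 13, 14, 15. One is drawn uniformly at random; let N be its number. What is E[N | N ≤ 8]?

9/2

P(N ≤ 8) = 4/9.
Σ over the event: 3·2/9 + 4·1/9 + 8·1/9 = 2.
E[N | N ≤ 8] = (2) / (4/9) = 9/2.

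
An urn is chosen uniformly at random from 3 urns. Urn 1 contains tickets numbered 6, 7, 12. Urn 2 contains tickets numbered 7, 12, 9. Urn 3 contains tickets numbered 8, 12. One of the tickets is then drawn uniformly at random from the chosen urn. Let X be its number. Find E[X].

E[X | urn 1] = (6+7+12)/3 = 25/3.
E[X | urn 2] = (7+12+9)/3 = 28/3.
E[X | urn 3] = (8+12)/2 = 10.
E[X] = (1/3)·(25/3) + (1/3)·(28/3) + (1/3)·(10) = 83/9.

83/9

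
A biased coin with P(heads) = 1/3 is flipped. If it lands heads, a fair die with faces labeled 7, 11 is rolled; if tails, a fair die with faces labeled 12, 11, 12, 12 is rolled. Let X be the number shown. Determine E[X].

65/6

E[X | heads] = (7+11)/2 = 9.
E[X | tails] = (12+11+12+12)/4 = 47/4.
By the law of total expectation,
E[X] = (1/3)·(9) + (2/3)·(47/4) = 65/6.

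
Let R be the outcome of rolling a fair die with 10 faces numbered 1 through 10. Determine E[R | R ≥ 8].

9

Given R ≥ 8, R is equally likely to be any of {8, 9, 10}.
E[R | R ≥ 8] = (8 + 9 + 10) / 3 = 9.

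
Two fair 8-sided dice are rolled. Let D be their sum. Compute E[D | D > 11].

P(D > 11) = 15/64.
Σ over the event: 12·5/64 + 13·1/16 + 14·3/64 + 15·1/32 + 16·1/64 = 25/8.
E[D | D > 11] = (25/8) / (15/64) = 40/3.

40/3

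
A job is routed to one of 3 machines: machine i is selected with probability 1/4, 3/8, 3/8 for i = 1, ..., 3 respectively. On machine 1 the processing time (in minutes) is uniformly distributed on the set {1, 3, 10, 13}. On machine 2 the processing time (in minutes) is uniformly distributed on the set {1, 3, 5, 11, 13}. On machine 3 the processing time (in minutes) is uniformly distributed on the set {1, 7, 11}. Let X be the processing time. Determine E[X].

523/80

E[X | machine 1] = (1+3+10+13)/4 = 27/4.
E[X | machine 2] = (1+3+5+11+13)/5 = 33/5.
E[X | machine 3] = (1+7+11)/3 = 19/3.
By the law of total expectation,
E[X] = (1/4)·(27/4) + (3/8)·(33/5) + (3/8)·(19/3) = 523/80.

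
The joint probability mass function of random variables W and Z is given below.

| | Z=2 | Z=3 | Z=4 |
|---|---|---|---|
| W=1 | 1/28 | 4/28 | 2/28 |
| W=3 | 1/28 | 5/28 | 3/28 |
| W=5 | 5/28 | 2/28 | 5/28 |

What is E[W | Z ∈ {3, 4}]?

65/21

P(Z ∈ {3, 4}) = 3/4.
Σ W·P over the event = 1·(4/28) + 1·(2/28) + 3·(5/28) + 3·(3/28) + 5·(2/28) + 5·(5/28) = 65/28.
E[W | Z ∈ {3, 4}] = (65/28) / (3/4) = 65/21.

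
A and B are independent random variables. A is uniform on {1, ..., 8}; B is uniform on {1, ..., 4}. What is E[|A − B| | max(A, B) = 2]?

Outcomes with max(A, B) = 2: (1,2), (2,1), (2,2), each with probability 1/32.
E[|A − B| | max(A, B) = 2] = (1 + 1 + 0) / 3 = 2/3.

2/3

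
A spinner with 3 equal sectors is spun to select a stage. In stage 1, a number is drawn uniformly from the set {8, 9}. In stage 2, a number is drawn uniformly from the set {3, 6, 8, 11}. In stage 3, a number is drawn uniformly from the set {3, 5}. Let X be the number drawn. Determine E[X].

13/2

E[X | stage 1] = (8+9)/2 = 17/2.
E[X | stage 2] = (3+6+8+11)/4 = 7.
E[X | stage 3] = (3+5)/2 = 4.
By the law of total expectation,
E[X] = (1/3)·(17/2) + (1/3)·(7) + (1/3)·(4) = 13/2.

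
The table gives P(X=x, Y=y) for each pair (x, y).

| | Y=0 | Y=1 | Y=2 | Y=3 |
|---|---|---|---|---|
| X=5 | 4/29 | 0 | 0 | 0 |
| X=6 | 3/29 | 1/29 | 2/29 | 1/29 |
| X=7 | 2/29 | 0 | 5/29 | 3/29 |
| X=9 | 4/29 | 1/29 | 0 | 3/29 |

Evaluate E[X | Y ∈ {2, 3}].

P(Y ∈ {2, 3}) = 14/29.
Summing X·P(X=x,Y=y) over the conditioning event gives 101/29.
E[X | Y ∈ {2, 3}] = (101/29) / (14/29) = 101/14.

101/14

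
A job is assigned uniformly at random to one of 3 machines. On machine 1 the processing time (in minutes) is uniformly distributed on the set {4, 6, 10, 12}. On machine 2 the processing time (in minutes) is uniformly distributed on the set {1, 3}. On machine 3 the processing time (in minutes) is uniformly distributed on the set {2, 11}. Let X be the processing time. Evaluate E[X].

E[X | machine 1] = (4+6+10+12)/4 = 8.
E[X | machine 2] = (1+3)/2 = 2.
E[X | machine 3] = (2+11)/2 = 13/2.
E[X] = (1/3)·(8) + (1/3)·(2) + (1/3)·(13/2) = 11/2.

11/2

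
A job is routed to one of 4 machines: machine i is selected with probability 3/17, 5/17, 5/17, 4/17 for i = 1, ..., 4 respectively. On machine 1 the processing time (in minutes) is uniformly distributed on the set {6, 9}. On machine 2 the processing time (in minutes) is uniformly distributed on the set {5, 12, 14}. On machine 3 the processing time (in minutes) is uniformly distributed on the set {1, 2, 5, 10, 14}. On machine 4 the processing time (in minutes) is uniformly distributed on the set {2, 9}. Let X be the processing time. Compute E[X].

E[X | machine 1] = (6+9)/2 = 15/2.
E[X | machine 2] = (5+12+14)/3 = 31/3.
E[X | machine 3] = (1+2+5+10+14)/5 = 32/5.
E[X | machine 4] = (2+9)/2 = 11/2.
By the law of total expectation,
E[X] = (3/17)·(15/2) + (5/17)·(31/3) + (5/17)·(32/5) + (4/17)·(11/2) = 769/102.

769/102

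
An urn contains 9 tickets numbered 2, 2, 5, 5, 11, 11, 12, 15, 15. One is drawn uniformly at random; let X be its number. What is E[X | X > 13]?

P(X > 13) = 2/9.
Σ over the event: 15·2/9 = 10/3.
E[X | X > 13] = (10/3) / (2/9) = 15.

15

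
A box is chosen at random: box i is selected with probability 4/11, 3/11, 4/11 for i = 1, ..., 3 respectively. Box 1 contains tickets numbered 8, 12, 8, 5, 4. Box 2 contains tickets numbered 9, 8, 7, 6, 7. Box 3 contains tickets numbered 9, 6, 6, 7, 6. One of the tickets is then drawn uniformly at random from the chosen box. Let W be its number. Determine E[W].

79/11

E[W | box 1] = (8+12+8+5+4)/5 = 37/5.
E[W | box 2] = (9+8+7+6+7)/5 = 37/5.
E[W | box 3] = (9+6+6+7+6)/5 = 34/5.
By the law of total expectation,
E[W] = (4/11)·(37/5) + (3/11)·(37/5) + (4/11)·(34/5) = 79/11.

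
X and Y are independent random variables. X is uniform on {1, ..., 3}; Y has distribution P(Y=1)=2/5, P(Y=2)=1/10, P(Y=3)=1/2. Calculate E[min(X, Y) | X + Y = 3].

1

P(X + Y = 3) = 1/6.
Summing min(X,Y)·P(x,y) over outcomes with X + Y = 3 gives 1/6.
E[min(X, Y) | X + Y = 3] = (1/6) / (1/6) = 1.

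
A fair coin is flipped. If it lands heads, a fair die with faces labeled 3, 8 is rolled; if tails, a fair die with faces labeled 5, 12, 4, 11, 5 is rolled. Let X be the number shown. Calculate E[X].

129/20

E[X | heads] = (3+8)/2 = 11/2.
E[X | tails] = (5+12+4+11+5)/5 = 37/5.
By the law of total expectation,
E[X] = (1/2)·(11/2) + (1/2)·(37/5) = 129/20.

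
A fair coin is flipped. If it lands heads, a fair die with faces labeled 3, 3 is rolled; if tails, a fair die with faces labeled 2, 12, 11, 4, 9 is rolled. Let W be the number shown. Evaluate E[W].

E[W | heads] = (3+3)/2 = 3.
E[W | tails] = (2+12+11+4+9)/5 = 38/5.
E[W] = (1/2)·(3) + (1/2)·(38/5) = 53/10.

53/10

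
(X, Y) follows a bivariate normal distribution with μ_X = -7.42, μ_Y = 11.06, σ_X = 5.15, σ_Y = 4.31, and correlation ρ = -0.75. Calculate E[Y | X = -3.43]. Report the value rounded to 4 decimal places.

The regression of Y on X has slope ρ·σ_Y/σ_X and passes through (μ_X, μ_Y).
E[Y | X=-3.43] = 11.06 + (-0.75)·(4.31/5.15)·(-3.43 − (-7.42)) = 11.06 + (-0.62767)·(3.99) = 8.5556.

8.5556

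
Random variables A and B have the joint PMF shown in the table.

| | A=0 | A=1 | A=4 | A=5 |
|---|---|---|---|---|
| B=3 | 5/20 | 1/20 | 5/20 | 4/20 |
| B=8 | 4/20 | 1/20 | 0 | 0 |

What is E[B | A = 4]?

3

P(A = 4) = 1/4.
Σ B·P over the event = 3·(5/20) = 3/4.
E[B | A = 4] = (3/4) / (1/4) = 3.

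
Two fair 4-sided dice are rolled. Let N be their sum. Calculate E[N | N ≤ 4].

10/3

P(N ≤ 4) = 3/8.
Σ over the event: 2·1/16 + 3·1/8 + 4·3/16 = 5/4.
E[N | N ≤ 4] = (5/4) / (3/8) = 10/3.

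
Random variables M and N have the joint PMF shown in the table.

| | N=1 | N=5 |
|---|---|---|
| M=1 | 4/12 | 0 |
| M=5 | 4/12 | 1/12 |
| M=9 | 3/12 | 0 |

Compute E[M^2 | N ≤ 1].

P(N ≤ 1) = 11/12.
Summing M^2·P(M=x,N=y) over the conditioning event gives 347/12.
E[M^2 | N ≤ 1] = (347/12) / (11/12) = 347/11.

347/11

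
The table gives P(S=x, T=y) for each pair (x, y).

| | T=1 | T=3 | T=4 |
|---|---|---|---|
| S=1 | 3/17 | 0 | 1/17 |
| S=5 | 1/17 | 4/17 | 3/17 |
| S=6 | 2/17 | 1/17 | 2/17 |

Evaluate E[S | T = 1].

10/3

P(T = 1) = 6/17.
Σ S·P over the event = 1·(3/17) + 5·(1/17) + 6·(2/17) = 20/17.
E[S | T = 1] = (20/17) / (6/17) = 10/3.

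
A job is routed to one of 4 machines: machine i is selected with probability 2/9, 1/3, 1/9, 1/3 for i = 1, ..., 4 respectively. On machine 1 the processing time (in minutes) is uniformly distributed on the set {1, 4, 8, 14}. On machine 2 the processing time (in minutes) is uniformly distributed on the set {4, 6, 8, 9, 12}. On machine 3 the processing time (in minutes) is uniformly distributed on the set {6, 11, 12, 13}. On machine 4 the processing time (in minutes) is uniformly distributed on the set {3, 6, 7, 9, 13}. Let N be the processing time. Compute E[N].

E[N | machine 1] = (1+4+8+14)/4 = 27/4.
E[N | machine 2] = (4+6+8+9+12)/5 = 39/5.
E[N | machine 3] = (6+11+12+13)/4 = 21/2.
E[N | machine 4] = (3+6+7+9+13)/5 = 38/5.
By the law of total expectation,
E[N] = (2/9)·(27/4) + (1/3)·(39/5) + (1/9)·(21/2) + (1/3)·(38/5) = 39/5.

39/5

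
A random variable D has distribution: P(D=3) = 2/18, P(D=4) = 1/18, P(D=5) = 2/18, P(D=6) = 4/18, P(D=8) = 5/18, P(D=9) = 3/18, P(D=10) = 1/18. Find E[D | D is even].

P(D is even) = 11/18.
Σ over the event: 4·1/18 + 6·2/9 + 8·5/18 + 10·1/18 = 13/3.
E[D | D is even] = (13/3) / (11/18) = 78/11.

78/11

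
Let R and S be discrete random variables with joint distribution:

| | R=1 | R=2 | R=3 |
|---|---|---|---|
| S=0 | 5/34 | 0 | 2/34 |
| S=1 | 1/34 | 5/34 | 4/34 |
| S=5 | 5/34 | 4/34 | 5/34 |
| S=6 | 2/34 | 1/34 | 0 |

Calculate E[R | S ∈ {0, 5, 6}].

P(S ∈ {0, 5, 6}) = 12/17.
Summing R·P(R=x,S=y) over the conditioning event gives 43/34.
E[R | S ∈ {0, 5, 6}] = (43/34) / (12/17) = 43/24.

43/24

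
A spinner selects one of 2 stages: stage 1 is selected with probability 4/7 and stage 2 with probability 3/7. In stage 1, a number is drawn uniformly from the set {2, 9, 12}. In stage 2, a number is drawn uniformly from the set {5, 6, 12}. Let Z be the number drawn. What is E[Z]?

23/3

E[Z | stage 1] = (2+9+12)/3 = 23/3.
E[Z | stage 2] = (5+6+12)/3 = 23/3.
By the law of total expectation,
E[Z] = (4/7)·(23/3) + (3/7)·(23/3) = 23/3.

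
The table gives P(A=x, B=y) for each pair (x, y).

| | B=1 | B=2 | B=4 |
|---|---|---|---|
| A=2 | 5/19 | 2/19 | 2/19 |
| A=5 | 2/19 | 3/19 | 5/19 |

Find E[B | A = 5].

P(A = 5) = 10/19.
Summing B·P(A=x,B=y) over the conditioning event gives 28/19.
E[B | A = 5] = (28/19) / (10/19) = 14/5.

14/5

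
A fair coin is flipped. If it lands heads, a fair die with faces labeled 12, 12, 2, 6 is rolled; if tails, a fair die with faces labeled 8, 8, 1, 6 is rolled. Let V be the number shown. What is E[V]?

E[V | heads] = (12+12+2+6)/4 = 8.
E[V | tails] = (8+8+1+6)/4 = 23/4.
E[V] = (1/2)·(8) + (1/2)·(23/4) = 55/8.

55/8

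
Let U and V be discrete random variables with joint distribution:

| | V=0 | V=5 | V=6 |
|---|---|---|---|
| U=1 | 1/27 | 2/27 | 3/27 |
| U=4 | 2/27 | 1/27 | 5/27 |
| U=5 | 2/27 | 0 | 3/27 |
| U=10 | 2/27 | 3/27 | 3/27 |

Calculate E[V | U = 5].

18/5

P(U = 5) = 5/27.
Σ V·P over the event = 0·(2/27) + 6·(3/27) = 2/3.
E[V | U = 5] = (2/3) / (5/27) = 18/5.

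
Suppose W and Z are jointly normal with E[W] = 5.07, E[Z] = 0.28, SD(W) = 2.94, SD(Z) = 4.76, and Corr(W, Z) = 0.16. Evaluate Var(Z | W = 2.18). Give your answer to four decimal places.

For a bivariate normal, Var(Z | W=x) = σ_Z²(1 − ρ²).
Var(Z | W=2.18) = (4.76)²·(1 − (0.16)²) = 22.6576·0.9744 = 22.0776.

22.0776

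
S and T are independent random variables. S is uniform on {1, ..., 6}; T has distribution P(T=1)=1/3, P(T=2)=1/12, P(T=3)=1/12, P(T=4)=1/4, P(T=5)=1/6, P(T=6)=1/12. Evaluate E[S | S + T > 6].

P(S + T > 6) = 37/72.
Summing S·P(x,y) over outcomes with S + T > 6 gives 55/24.
E[S | S + T > 6] = (55/24) / (37/72) = 165/37.

165/37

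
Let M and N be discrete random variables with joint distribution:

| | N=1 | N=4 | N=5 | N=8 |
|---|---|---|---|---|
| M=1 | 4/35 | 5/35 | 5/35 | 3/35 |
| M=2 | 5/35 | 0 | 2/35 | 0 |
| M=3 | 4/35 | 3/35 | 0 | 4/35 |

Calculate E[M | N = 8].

15/7

P(N = 8) = 1/5.
Σ M·P over the event = 1·(3/35) + 3·(4/35) = 3/7.
E[M | N = 8] = (3/7) / (1/5) = 15/7.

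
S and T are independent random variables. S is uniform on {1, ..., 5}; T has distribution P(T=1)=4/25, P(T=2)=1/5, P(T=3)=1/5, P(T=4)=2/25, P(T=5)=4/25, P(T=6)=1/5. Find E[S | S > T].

P(S > T) = 43/125.
Summing S·P(x,y) over outcomes with S > T gives 171/125.
E[S | S > T] = (171/125) / (43/125) = 171/43.

171/43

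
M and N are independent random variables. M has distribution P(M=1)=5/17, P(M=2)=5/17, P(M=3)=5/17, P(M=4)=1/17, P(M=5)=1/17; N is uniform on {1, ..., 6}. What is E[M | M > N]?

P(M > N) = 11/51.
Summing M·P(x,y) over outcomes with M > N gives 12/17.
E[M | M > N] = (12/17) / (11/51) = 36/11.

36/11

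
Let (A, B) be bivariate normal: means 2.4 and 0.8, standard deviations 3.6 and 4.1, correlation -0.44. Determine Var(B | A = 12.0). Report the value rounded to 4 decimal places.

13.5556

For a bivariate normal, Var(B | A=x) = σ_B²(1 − ρ²).
Var(B | A=12.0) = (4.1)²·(1 − (-0.44)²) = 16.81·0.8064 = 13.5556.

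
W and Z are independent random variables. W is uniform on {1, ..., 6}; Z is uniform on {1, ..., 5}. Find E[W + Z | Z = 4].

15/2

Outcomes with Z = 4: (1,4), (2,4), (3,4), (4,4), (5,4), (6,4), each with probability 1/30.
E[W + Z | Z = 4] = (5 + 6 + 7 + 8 + 9 + 10) / 6 = 15/2.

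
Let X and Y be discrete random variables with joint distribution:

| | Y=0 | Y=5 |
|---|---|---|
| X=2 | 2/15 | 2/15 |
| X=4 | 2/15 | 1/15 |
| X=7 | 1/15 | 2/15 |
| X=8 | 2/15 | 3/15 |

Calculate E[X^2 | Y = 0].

31

P(Y = 0) = 7/15.
Σ X^2·P over the event = 4·(2/15) + 16·(2/15) + 49·(1/15) + 64·(2/15) = 217/15.
E[X^2 | Y = 0] = (217/15) / (7/15) = 31.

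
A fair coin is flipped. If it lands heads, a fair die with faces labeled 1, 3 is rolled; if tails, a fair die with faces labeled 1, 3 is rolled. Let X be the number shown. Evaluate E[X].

E[X | heads] = (1+3)/2 = 2.
E[X | tails] = (1+3)/2 = 2.
By the law of total expectation,
E[X] = (1/2)·(2) + (1/2)·(2) = 2.

2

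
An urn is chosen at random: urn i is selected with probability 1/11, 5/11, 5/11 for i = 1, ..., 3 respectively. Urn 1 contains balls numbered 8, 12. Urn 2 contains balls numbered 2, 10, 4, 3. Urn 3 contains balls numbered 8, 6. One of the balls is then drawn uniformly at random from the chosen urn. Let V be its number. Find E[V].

25/4

E[V | urn 1] = (8+12)/2 = 10.
E[V | urn 2] = (2+10+4+3)/4 = 19/4.
E[V | urn 3] = (8+6)/2 = 7.
By the law of total expectation,
E[V] = (1/11)·(10) + (5/11)·(19/4) + (5/11)·(7) = 25/4.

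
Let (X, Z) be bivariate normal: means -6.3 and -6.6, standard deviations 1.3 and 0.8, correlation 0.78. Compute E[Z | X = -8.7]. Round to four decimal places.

The regression of Z on X has slope ρ·σ_Z/σ_X and passes through (μ_X, μ_Z).
E[Z | X=-8.7] = -6.6 + (0.78)·(0.8/1.3)·(-8.7 − (-6.3)) = -6.6 + (0.48)·(-2.4) = -7.7520.

-7.7520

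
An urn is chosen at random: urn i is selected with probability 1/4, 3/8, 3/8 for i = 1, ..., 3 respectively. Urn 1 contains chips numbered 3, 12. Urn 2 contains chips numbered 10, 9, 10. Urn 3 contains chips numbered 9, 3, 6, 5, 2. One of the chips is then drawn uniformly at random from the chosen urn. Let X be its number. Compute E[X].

E[X | urn 1] = (3+12)/2 = 15/2.
E[X | urn 2] = (10+9+10)/3 = 29/3.
E[X | urn 3] = (9+3+6+5+2)/5 = 5.
By the law of total expectation,
E[X] = (1/4)·(15/2) + (3/8)·(29/3) + (3/8)·(5) = 59/8.

59/8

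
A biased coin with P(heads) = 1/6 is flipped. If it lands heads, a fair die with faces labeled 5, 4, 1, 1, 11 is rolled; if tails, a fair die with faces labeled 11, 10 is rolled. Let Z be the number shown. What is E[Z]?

569/60

E[Z | heads] = (5+4+1+1+11)/5 = 22/5.
E[Z | tails] = (11+10)/2 = 21/2.
By the law of total expectation,
E[Z] = (1/6)·(22/5) + (5/6)·(21/2) = 569/60.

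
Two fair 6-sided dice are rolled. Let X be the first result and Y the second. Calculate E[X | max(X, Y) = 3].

12/5

P(max(X, Y) = 3) = 5/36.
Summing X·P(x,y) over outcomes with max(X, Y) = 3 gives 1/3.
E[X | max(X, Y) = 3] = (1/3) / (5/36) = 12/5.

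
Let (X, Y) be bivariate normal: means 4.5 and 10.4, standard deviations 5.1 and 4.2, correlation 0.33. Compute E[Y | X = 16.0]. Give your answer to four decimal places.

13.5253

The regression of Y on X has slope ρ·σ_Y/σ_X and passes through (μ_X, μ_Y).
E[Y | X=16.0] = 10.4 + (0.33)·(4.2/5.1)·(16.0 − (4.5)) = 10.4 + (0.271765)·(11.5) = 13.5253.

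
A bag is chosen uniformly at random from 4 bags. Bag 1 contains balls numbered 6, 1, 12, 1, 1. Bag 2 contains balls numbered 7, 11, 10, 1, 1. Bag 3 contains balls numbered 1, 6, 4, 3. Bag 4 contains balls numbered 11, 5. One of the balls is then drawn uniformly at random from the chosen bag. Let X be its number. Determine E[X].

E[X | bag 1] = (6+1+12+1+1)/5 = 21/5.
E[X | bag 2] = (7+11+10+1+1)/5 = 6.
E[X | bag 3] = (1+6+4+3)/4 = 7/2.
E[X | bag 4] = (11+5)/2 = 8.
By the law of total expectation,
E[X] = (1/4)·(21/5) + (1/4)·(6) + (1/4)·(7/2) + (1/4)·(8) = 217/40.

217/40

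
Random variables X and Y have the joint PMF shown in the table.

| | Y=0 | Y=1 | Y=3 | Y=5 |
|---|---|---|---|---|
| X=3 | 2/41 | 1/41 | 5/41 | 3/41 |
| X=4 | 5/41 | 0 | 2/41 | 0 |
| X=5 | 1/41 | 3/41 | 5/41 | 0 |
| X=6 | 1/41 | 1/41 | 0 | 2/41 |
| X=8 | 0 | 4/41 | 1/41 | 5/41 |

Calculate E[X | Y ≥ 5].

P(Y ≥ 5) = 10/41.
Σ X·P over the event = 3·(3/41) + 6·(2/41) + 8·(5/41) = 61/41.
E[X | Y ≥ 5] = (61/41) / (10/41) = 61/10.

61/10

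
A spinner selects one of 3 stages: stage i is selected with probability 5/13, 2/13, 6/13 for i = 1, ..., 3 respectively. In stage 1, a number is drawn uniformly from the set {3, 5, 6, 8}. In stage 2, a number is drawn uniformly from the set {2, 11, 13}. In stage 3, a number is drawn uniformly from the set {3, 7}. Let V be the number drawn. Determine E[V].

449/78

E[V | stage 1] = (3+5+6+8)/4 = 11/2.
E[V | stage 2] = (2+11+13)/3 = 26/3.
E[V | stage 3] = (3+7)/2 = 5.
By the law of total expectation,
E[V] = (5/13)·(11/2) + (2/13)·(26/3) + (6/13)·(5) = 449/78.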